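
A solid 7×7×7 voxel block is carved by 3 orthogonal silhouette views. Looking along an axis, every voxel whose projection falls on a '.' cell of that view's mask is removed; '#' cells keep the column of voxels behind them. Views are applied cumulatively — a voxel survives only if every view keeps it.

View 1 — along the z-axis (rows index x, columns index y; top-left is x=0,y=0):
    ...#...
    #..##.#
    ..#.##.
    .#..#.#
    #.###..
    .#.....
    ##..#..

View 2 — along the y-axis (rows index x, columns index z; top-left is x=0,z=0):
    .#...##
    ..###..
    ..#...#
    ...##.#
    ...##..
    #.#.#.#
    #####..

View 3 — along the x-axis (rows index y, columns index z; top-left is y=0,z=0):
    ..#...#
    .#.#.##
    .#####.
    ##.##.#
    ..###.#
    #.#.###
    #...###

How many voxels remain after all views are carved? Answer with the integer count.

before carving: 343 voxels (7×7×7)
[1] z-view keeps 19 columns → grid now 133
[2] y-view keeps 22 columns → grid now 57
[3] x-view keeps 29 columns → grid now 34

|visual hull| = 34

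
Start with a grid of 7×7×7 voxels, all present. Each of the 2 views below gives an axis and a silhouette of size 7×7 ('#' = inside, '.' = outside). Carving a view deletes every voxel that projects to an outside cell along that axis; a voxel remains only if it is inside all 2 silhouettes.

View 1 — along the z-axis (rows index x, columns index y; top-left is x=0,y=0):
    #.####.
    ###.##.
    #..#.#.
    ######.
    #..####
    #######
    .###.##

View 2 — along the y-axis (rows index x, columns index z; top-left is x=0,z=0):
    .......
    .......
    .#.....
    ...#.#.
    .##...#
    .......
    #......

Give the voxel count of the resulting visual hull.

before carving: 343 voxels (7×7×7)
step 1: project along z, AND mask (36/49) → |grid| = 252
step 2: project along y, AND mask (7/49) → |grid| = 35

|visual hull| = 35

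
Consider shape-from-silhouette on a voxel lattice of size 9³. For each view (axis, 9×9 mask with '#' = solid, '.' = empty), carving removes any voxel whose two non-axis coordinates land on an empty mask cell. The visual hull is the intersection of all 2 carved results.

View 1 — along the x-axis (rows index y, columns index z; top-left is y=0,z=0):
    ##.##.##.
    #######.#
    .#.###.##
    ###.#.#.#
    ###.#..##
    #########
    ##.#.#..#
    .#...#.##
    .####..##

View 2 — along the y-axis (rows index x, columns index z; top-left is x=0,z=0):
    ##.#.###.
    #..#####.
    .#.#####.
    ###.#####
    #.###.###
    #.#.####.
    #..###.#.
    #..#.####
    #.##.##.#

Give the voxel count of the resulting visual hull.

initial block: 9^3 = 729
  1. axis=0 (YZ plane), |mask|=56  ⇒  voxels=504
  2. axis=1 (XZ plane), |mask|=56  ⇒  voxels=331

remaining voxels: 331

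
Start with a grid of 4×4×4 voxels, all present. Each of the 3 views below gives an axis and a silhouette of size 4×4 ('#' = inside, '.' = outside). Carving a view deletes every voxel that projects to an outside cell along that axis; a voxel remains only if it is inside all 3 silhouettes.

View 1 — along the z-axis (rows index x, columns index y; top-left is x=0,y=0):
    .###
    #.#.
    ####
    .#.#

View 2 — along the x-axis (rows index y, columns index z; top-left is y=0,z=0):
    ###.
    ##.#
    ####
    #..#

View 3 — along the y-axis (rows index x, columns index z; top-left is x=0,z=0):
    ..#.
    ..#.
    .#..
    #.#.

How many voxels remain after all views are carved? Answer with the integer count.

voxel count = 8

full grid |V| = 64
V1 z: intersect with XY mask (11 set) -- 44 left
V2 x: intersect with YZ mask (12 set) -- 33 left
V3 y: intersect with XZ mask (5 set) -- 8 left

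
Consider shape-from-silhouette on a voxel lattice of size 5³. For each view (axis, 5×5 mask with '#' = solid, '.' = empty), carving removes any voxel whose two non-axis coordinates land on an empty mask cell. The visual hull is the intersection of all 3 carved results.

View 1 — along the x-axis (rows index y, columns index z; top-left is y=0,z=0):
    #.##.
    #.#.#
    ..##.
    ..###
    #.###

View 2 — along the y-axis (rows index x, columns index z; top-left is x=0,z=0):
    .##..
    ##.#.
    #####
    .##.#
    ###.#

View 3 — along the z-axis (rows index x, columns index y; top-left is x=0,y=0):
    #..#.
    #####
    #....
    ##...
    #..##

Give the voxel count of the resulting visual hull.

remaining voxels: 22

full grid |V| = 125
step 1: project along x, AND mask (15/25) → |grid| = 75
step 2: project along y, AND mask (17/25) → |grid| = 46
step 3: project along z, AND mask (13/25) → |grid| = 22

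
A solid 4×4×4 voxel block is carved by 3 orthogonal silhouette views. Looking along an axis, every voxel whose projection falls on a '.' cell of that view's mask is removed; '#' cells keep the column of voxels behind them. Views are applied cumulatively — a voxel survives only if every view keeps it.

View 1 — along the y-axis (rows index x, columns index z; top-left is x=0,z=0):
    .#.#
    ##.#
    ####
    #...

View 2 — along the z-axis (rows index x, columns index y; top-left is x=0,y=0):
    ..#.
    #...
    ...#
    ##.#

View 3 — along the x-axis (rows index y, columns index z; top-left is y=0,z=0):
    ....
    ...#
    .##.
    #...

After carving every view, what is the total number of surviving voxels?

initial block: 4^3 = 64
  1. axis=1 (XZ plane), |mask|=10  ⇒  voxels=40
  2. axis=2 (XY plane), |mask|=6  ⇒  voxels=12
  3. axis=0 (YZ plane), |mask|=4  ⇒  voxels=3

3 voxels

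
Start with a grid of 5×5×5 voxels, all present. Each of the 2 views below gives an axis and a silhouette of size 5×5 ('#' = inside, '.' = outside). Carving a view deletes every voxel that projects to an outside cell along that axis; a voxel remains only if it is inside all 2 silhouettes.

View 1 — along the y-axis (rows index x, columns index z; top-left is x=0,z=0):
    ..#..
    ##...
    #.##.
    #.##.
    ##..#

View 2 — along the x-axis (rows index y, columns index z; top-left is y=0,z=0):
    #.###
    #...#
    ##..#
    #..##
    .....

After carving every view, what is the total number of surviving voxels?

initial block: 5^3 = 125
after view 1 [y-axis, 12 of 25 cells solid] → remaining = 60
after view 2 [x-axis, 12 of 25 cells solid] → remaining = 29

|visual hull| = 29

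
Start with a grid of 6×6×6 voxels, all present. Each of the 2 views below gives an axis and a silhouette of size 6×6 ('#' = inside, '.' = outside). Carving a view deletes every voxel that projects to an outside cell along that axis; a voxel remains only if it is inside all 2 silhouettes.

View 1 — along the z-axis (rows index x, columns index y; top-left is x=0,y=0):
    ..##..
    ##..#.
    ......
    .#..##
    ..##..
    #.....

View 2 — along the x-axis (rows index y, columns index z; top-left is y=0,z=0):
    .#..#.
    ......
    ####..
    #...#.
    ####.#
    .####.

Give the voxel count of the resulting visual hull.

initial block: 6^3 = 216
step 1: project along z, AND mask (11/36) → |grid| = 66
step 2: project along x, AND mask (17/36) → |grid| = 30

30 voxels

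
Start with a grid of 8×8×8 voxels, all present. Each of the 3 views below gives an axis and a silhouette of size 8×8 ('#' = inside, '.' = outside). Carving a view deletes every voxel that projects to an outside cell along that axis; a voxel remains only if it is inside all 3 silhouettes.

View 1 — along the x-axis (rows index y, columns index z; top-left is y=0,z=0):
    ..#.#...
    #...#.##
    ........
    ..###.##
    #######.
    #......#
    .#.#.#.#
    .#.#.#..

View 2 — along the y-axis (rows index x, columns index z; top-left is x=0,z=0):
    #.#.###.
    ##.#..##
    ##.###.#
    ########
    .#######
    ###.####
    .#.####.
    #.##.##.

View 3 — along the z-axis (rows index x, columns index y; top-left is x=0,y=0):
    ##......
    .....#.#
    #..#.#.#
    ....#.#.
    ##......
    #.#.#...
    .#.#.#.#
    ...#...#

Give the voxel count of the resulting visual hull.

55 voxels

initial block: 8^3 = 512
[1] x-view keeps 27 columns → grid now 216
[2] y-view keeps 48 columns → grid now 161
[3] z-view keeps 21 columns → grid now 55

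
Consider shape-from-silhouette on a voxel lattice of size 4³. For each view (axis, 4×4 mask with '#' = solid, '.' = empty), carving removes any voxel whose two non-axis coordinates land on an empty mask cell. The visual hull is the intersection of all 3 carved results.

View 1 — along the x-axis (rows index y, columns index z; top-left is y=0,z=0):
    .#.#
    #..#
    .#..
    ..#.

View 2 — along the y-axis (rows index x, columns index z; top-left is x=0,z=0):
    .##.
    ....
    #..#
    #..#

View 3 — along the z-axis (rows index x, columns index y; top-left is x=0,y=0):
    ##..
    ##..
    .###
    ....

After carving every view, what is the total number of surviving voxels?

|visual hull| = 3

before carving: 64 voxels (4×4×4)
V1 x: intersect with YZ mask (6 set) -- 24 left
V2 y: intersect with XZ mask (6 set) -- 9 left
V3 z: intersect with XY mask (7 set) -- 3 left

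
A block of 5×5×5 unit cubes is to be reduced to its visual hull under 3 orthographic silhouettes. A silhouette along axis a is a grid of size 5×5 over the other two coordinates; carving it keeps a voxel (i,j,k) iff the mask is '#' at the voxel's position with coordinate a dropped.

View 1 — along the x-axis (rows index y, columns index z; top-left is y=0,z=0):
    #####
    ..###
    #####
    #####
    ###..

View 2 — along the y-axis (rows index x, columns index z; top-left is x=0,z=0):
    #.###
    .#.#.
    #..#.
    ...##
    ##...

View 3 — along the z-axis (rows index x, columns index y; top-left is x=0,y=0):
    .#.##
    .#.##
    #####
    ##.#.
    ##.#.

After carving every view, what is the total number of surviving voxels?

voxel count = 31

start: 5×5×5 = 125 voxels
[1] x-view keeps 21 columns → grid now 105
[2] y-view keeps 12 columns → grid now 49
[3] z-view keeps 17 columns → grid now 31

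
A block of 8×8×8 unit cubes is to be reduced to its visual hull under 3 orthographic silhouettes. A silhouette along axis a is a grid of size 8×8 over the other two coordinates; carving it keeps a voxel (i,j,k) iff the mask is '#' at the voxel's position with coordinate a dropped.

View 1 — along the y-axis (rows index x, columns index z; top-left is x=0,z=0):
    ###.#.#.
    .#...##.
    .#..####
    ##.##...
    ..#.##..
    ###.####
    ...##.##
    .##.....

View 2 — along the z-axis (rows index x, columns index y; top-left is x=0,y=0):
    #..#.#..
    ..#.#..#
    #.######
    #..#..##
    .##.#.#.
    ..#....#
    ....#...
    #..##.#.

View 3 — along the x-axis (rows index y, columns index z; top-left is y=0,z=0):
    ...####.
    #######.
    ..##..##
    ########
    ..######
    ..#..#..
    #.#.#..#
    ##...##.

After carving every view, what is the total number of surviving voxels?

start: 8×8×8 = 512 voxels
step 1: project along y, AND mask (33/64) → |grid| = 264
step 2: project along z, AND mask (28/64) → |grid| = 113
step 3: project along x, AND mask (39/64) → |grid| = 68

68 voxels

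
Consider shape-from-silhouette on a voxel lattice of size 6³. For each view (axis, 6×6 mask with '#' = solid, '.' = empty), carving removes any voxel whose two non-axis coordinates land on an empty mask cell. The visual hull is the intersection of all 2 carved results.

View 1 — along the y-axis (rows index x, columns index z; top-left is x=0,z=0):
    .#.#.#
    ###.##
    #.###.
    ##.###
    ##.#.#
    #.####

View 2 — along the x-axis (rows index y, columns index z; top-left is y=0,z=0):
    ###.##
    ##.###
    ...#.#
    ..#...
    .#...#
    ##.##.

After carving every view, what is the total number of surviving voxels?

|visual hull| = 84

full grid |V| = 216
V1 y: intersect with XZ mask (26 set) -- 156 left
V2 x: intersect with YZ mask (19 set) -- 84 left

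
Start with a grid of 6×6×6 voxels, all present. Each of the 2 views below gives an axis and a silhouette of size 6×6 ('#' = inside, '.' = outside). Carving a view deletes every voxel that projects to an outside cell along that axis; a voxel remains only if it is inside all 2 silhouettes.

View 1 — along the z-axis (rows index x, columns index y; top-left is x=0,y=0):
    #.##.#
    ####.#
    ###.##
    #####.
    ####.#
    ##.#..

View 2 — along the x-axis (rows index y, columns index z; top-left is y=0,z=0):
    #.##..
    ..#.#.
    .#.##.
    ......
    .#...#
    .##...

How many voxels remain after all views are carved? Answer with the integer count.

voxel count = 55

initial block: 6^3 = 216
after view 1 [z-axis, 27 of 36 cells solid] → remaining = 162
after view 2 [x-axis, 12 of 36 cells solid] → remaining = 55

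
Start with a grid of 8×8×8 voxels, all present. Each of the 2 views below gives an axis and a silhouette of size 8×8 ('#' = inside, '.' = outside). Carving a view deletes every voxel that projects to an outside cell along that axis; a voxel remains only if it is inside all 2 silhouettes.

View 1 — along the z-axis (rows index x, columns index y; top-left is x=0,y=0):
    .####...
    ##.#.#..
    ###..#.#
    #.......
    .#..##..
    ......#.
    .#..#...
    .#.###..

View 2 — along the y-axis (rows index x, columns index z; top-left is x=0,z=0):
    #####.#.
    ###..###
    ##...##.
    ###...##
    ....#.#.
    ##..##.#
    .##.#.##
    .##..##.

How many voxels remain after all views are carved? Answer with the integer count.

start: 8×8×8 = 512 voxels
[1] z-view keeps 24 columns → grid now 192
[2] y-view keeps 37 columns → grid now 110

110 voxels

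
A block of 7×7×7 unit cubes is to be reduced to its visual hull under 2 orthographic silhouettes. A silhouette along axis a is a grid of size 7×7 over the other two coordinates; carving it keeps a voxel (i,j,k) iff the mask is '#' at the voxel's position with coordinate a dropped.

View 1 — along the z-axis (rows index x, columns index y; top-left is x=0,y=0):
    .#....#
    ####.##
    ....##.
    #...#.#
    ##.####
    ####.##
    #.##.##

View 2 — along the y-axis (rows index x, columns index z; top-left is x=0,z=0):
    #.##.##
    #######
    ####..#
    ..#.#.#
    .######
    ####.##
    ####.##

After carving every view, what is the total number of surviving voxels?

initial block: 7^3 = 343
step 1: project along z, AND mask (30/49) → |grid| = 210
step 2: project along y, AND mask (38/49) → |grid| = 173

|visual hull| = 173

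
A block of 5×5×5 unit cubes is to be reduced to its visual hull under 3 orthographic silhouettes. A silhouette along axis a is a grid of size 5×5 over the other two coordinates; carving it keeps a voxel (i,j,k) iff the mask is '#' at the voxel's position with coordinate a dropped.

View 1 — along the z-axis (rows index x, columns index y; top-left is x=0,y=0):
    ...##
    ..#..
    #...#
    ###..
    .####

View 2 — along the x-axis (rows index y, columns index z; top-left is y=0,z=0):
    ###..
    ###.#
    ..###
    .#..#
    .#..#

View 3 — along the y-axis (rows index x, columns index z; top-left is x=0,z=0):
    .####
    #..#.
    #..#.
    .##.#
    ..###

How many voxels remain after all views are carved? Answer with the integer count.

20 voxels

full grid |V| = 125
[1] z-view keeps 12 columns → grid now 60
[2] x-view keeps 14 columns → grid now 33
[3] y-view keeps 14 columns → grid now 20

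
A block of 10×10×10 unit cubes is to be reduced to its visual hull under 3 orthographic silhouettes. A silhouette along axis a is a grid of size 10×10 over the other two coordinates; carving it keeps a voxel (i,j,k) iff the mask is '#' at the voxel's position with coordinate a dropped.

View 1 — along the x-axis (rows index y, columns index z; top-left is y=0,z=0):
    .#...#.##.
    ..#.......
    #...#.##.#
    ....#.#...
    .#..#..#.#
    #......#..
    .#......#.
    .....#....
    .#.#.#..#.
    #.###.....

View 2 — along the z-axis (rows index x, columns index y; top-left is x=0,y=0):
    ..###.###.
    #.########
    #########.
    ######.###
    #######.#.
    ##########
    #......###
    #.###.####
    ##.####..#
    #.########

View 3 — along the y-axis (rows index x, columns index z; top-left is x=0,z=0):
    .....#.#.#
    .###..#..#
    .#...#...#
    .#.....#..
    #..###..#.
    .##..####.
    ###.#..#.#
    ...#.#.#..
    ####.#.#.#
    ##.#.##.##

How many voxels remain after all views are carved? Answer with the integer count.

full grid |V| = 1000
V1 x: intersect with YZ mask (29 set) -- 290 left
V2 z: intersect with XY mask (79 set) -- 237 left
V3 y: intersect with XZ mask (47 set) -- 108 left

108 voxels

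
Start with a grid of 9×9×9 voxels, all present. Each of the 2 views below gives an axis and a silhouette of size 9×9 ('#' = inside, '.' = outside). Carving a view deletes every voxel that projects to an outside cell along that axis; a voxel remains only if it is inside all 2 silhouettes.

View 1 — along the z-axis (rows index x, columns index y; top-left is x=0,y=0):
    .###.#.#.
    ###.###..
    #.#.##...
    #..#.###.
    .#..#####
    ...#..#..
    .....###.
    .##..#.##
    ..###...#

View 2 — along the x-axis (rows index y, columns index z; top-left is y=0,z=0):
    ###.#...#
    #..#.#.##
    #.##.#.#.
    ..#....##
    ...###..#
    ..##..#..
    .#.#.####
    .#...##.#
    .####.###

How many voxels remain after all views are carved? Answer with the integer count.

voxel count = 180

before carving: 729 voxels (9×9×9)
  1. axis=2 (XY plane), |mask|=40  ⇒  voxels=360
  2. axis=0 (YZ plane), |mask|=42  ⇒  voxels=180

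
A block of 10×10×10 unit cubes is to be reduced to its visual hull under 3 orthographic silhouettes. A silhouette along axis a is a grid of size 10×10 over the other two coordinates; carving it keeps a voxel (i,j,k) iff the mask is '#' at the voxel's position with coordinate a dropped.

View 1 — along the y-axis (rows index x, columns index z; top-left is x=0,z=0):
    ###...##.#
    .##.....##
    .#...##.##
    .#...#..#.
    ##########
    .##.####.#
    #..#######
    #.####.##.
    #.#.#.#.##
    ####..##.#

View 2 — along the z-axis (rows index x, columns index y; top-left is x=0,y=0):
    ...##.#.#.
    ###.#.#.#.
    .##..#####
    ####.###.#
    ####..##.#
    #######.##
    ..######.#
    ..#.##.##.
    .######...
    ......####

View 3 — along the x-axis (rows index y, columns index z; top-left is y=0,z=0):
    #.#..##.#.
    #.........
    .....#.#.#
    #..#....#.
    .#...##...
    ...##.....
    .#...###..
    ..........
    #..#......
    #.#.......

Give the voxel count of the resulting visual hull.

full grid |V| = 1000
  1. axis=1 (XZ plane), |mask|=63  ⇒  voxels=630
  2. axis=2 (XY plane), |mask|=63  ⇒  voxels=395
  3. axis=0 (YZ plane), |mask|=25  ⇒  voxels=91

voxel count = 91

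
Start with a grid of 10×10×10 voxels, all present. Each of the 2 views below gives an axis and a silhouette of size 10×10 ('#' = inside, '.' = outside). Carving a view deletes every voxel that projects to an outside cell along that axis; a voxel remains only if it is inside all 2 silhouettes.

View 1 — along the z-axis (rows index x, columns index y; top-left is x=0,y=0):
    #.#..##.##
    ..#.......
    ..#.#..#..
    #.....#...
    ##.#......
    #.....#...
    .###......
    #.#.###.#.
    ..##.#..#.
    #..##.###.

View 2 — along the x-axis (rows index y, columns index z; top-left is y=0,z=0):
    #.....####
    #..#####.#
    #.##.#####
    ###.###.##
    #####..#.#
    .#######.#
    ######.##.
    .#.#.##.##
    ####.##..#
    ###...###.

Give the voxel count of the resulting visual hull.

remaining voxels: 255

start: 10×10×10 = 1000 voxels
step 1: project along z, AND mask (36/100) → |grid| = 360
step 2: project along x, AND mask (70/100) → |grid| = 255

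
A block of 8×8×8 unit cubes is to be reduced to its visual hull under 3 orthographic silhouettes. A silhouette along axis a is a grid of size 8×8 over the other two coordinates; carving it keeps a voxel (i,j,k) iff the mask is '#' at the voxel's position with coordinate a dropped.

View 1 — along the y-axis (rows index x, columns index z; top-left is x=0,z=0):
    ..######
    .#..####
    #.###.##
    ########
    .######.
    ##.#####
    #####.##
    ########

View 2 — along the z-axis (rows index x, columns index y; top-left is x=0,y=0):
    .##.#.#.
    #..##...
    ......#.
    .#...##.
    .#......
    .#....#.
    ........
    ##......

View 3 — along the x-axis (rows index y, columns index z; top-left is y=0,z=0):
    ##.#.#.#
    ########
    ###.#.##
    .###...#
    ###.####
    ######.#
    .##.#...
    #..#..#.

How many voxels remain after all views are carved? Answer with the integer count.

initial block: 8^3 = 512
step 1: project along y, AND mask (53/64) → |grid| = 424
step 2: project along z, AND mask (16/64) → |grid| = 105
step 3: project along x, AND mask (43/64) → |grid| = 75

voxel count = 75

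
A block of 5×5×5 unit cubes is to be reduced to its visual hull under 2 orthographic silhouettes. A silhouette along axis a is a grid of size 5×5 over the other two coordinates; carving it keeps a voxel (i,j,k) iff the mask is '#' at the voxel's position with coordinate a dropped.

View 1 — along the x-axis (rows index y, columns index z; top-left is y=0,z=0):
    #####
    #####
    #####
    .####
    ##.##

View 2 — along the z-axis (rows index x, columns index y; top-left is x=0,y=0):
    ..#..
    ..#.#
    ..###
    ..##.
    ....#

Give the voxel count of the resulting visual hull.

initial block: 5^3 = 125
V1 x: intersect with YZ mask (23 set) -- 115 left
V2 z: intersect with XY mask (9 set) -- 40 left

remaining voxels: 40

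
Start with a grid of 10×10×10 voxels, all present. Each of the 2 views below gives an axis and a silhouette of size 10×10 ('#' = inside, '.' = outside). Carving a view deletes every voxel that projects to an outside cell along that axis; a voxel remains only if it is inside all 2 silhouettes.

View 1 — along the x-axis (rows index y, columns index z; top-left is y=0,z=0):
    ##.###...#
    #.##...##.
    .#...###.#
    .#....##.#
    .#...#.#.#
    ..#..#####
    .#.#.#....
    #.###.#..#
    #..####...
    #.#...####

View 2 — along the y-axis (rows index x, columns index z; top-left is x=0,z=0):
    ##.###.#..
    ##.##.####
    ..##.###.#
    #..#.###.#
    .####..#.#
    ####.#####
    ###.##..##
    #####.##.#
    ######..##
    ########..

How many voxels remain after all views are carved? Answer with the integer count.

before carving: 1000 voxels (10×10×10)
V1 x: intersect with YZ mask (50 set) -- 500 left
V2 y: intersect with XZ mask (72 set) -- 368 left

|visual hull| = 368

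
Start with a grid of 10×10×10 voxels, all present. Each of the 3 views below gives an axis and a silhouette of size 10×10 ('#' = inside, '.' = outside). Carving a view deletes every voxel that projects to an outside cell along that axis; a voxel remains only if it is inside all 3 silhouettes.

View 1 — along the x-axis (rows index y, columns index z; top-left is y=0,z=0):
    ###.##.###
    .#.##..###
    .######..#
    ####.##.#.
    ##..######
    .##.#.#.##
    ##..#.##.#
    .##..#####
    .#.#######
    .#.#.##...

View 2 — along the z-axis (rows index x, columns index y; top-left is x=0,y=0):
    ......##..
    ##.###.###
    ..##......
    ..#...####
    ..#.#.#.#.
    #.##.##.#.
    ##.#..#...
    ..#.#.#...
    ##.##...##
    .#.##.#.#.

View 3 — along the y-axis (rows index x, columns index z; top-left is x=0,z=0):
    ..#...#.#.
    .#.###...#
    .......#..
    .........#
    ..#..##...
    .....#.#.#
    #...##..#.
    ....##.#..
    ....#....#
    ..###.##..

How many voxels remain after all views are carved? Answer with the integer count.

full grid |V| = 1000
after view 1 [x-axis, 67 of 100 cells solid] → remaining = 670
after view 2 [z-axis, 45 of 100 cells solid] → remaining = 308
after view 3 [y-axis, 30 of 100 cells solid] → remaining = 99

99 voxels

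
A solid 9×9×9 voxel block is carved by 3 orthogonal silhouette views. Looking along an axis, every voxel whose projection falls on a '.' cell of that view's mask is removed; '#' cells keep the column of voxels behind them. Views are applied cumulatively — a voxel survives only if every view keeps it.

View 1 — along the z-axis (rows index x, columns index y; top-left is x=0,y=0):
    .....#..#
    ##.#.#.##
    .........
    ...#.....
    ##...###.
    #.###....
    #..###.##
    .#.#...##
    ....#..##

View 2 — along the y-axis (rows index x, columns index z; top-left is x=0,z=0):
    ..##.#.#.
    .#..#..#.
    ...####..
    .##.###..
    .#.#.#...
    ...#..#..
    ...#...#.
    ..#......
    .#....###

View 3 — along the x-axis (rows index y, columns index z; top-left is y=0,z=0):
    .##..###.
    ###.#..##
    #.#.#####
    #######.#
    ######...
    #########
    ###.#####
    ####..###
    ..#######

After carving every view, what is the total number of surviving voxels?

full grid |V| = 729
V1 z: intersect with XY mask (31 set) -- 279 left
V2 y: intersect with XZ mask (28 set) -- 82 left
V3 x: intersect with YZ mask (63 set) -- 63 left

voxel count = 63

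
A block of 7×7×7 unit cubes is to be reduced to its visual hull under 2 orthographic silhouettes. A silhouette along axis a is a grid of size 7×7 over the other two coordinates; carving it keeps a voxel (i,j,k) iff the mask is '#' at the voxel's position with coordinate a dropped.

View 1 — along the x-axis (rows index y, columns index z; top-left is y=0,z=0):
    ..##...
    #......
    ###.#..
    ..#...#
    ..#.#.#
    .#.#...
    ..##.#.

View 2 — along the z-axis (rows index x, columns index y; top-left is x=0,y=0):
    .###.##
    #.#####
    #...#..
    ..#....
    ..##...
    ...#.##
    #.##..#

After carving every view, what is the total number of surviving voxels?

remaining voxels: 61

before carving: 343 voxels (7×7×7)
step 1: project along x, AND mask (17/49) → |grid| = 119
step 2: project along z, AND mask (23/49) → |grid| = 61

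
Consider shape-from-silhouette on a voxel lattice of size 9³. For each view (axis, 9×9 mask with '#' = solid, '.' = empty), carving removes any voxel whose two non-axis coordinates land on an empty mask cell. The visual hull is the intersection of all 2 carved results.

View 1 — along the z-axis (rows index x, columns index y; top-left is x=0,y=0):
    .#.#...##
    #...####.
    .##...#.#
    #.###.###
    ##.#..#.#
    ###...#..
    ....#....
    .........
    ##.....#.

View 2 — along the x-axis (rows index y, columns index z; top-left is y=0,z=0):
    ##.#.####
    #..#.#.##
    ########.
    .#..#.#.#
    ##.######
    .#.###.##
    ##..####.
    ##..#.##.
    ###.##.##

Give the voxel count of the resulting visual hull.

|visual hull| = 204

initial block: 9^3 = 729
  1. axis=2 (XY plane), |mask|=33  ⇒  voxels=297
  2. axis=0 (YZ plane), |mask|=56  ⇒  voxels=204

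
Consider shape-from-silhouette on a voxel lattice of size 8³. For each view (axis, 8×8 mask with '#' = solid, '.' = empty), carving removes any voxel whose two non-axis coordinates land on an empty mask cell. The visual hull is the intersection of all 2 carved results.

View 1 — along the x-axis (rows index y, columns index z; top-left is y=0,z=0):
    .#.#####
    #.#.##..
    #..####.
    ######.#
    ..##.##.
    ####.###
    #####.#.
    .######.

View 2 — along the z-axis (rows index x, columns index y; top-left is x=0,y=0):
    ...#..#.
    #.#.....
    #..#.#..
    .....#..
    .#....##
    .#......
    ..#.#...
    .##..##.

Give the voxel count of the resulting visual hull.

before carving: 512 voxels (8×8×8)
carve view 1 (along x, YZ-mask fill 45/64): 360 voxels remain
carve view 2 (along z, XY-mask fill 18/64): 102 voxels remain

102 voxels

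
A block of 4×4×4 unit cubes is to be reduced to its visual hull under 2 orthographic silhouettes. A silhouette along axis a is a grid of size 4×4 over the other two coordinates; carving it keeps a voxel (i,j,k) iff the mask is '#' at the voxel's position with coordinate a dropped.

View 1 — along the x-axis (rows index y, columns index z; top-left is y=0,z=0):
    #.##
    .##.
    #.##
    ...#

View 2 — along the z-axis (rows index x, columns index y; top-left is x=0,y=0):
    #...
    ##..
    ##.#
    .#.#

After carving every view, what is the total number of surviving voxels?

voxel count = 17

initial block: 4^3 = 64
carve view 1 (along x, YZ-mask fill 9/16): 36 voxels remain
carve view 2 (along z, XY-mask fill 8/16): 17 voxels remain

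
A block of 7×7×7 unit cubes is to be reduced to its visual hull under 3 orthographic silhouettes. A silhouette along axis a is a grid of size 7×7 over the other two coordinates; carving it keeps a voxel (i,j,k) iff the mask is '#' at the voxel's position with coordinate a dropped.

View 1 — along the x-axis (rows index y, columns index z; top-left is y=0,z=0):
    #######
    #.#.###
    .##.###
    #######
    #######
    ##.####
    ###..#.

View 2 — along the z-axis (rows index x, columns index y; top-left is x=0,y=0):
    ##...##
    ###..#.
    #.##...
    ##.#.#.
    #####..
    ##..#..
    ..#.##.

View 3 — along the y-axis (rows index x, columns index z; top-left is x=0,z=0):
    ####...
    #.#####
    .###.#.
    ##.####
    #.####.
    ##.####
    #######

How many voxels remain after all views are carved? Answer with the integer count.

voxel count = 121

initial block: 7^3 = 343
step 1: project along x, AND mask (41/49) → |grid| = 287
step 2: project along z, AND mask (26/49) → |grid| = 157
step 3: project along y, AND mask (38/49) → |grid| = 121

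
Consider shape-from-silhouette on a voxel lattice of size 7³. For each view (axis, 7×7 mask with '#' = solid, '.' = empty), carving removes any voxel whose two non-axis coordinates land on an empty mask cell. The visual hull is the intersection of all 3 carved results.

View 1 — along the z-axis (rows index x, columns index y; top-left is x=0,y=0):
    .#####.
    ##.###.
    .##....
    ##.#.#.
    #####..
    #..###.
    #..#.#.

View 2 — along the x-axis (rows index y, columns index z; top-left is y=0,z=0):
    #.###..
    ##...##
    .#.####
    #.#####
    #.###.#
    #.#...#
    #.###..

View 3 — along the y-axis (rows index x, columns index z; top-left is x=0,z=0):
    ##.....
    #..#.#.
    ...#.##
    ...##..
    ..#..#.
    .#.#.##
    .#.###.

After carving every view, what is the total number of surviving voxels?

start: 7×7×7 = 343 voxels
after view 1 [z-axis, 28 of 49 cells solid] → remaining = 196
after view 2 [x-axis, 31 of 49 cells solid] → remaining = 126
after view 3 [y-axis, 20 of 49 cells solid] → remaining = 43

|visual hull| = 43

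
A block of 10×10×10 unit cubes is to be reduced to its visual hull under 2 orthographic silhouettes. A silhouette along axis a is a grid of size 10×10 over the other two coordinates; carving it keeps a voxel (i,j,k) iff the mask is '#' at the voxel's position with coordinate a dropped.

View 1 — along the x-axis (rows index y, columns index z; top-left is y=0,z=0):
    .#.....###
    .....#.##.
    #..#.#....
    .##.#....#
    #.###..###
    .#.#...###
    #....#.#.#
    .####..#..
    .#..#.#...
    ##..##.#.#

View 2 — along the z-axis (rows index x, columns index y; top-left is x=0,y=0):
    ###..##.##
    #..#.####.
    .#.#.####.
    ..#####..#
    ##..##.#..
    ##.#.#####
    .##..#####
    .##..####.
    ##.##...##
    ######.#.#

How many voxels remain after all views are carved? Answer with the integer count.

before carving: 1000 voxels (10×10×10)
[1] x-view keeps 44 columns → grid now 440
[2] z-view keeps 65 columns → grid now 280

|visual hull| = 280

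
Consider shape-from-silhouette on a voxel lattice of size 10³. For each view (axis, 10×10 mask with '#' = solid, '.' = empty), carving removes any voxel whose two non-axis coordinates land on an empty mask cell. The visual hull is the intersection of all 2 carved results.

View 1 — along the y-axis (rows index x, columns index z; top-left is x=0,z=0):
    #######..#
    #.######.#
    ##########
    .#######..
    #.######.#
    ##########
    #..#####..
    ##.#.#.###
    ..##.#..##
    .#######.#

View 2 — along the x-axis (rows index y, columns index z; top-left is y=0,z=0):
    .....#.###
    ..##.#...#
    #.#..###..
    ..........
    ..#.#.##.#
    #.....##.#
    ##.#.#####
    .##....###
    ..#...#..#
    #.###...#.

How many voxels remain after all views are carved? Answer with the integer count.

|visual hull| = 334

start: 10×10×10 = 1000 voxels
carve view 1 (along y, XZ-mask fill 77/100): 770 voxels remain
carve view 2 (along x, YZ-mask fill 43/100): 334 voxels remain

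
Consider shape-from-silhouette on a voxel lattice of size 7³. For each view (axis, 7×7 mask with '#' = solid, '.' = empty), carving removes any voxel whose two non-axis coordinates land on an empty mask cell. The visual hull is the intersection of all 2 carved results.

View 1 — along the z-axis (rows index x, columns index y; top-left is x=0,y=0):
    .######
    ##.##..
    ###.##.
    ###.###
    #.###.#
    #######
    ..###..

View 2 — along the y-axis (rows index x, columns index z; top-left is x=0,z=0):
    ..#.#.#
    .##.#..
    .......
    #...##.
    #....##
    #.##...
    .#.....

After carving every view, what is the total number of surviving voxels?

before carving: 343 voxels (7×7×7)
V1 z: intersect with XY mask (36 set) -- 252 left
V2 y: intersect with XZ mask (16 set) -- 87 left

|visual hull| = 87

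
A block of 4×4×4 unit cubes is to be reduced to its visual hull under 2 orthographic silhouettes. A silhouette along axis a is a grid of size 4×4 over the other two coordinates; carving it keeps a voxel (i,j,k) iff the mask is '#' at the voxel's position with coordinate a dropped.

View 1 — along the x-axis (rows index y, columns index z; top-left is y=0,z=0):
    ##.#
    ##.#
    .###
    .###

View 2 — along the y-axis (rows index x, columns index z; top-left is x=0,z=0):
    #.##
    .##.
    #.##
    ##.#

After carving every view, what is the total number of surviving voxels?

initial block: 4^3 = 64
carve view 1 (along x, YZ-mask fill 12/16): 48 voxels remain
carve view 2 (along y, XZ-mask fill 11/16): 32 voxels remain

remaining voxels: 32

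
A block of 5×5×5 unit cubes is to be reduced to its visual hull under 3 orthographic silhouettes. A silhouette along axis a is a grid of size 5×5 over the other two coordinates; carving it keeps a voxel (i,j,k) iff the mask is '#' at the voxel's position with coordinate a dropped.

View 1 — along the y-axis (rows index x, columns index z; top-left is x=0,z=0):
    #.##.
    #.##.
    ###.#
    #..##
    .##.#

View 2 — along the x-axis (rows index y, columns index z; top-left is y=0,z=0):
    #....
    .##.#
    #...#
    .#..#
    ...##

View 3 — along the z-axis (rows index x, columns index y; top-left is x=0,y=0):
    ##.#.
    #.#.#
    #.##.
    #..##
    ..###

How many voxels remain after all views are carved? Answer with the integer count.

full grid |V| = 125
step 1: project along y, AND mask (16/25) → |grid| = 80
step 2: project along x, AND mask (10/25) → |grid| = 31
step 3: project along z, AND mask (15/25) → |grid| = 18

remaining voxels: 18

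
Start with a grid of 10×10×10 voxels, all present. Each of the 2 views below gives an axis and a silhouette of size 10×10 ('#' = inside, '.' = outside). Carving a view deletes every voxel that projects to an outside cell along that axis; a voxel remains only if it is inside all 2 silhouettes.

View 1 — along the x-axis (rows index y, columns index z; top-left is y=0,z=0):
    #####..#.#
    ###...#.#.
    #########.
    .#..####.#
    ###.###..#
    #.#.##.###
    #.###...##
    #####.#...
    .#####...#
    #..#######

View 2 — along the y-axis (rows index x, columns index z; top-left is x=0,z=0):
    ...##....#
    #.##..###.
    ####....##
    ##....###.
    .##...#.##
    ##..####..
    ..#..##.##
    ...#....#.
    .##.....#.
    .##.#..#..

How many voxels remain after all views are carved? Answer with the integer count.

start: 10×10×10 = 1000 voxels
after view 1 [x-axis, 67 of 100 cells solid] → remaining = 670
after view 2 [y-axis, 45 of 100 cells solid] → remaining = 298

|visual hull| = 298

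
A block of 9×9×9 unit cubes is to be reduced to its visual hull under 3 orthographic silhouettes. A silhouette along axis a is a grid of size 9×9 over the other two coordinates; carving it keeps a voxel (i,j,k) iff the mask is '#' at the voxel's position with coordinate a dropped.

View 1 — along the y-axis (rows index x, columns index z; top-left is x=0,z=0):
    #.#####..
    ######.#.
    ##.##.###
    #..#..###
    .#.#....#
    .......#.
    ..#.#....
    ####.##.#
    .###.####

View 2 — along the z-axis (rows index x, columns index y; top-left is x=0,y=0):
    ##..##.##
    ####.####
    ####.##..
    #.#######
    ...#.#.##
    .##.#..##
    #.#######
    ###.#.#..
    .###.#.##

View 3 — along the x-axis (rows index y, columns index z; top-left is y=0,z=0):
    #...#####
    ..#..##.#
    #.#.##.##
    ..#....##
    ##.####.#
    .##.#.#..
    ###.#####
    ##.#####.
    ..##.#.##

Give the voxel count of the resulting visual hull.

full grid |V| = 729
  1. axis=1 (XZ plane), |mask|=45  ⇒  voxels=405
  2. axis=2 (XY plane), |mask|=56  ⇒  voxels=284
  3. axis=0 (YZ plane), |mask|=50  ⇒  voxels=170

|visual hull| = 170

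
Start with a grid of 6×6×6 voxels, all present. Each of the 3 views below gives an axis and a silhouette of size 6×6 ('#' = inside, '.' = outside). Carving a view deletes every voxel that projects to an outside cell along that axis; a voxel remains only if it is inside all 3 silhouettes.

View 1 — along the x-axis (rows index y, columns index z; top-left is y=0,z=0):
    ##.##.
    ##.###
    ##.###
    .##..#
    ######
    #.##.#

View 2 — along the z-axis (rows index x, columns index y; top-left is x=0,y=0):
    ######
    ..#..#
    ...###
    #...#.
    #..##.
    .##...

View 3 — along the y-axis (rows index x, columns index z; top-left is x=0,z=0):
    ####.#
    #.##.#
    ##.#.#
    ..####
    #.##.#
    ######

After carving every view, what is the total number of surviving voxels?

remaining voxels: 63

full grid |V| = 216
carve view 1 (along x, YZ-mask fill 27/36): 162 voxels remain
carve view 2 (along z, XY-mask fill 18/36): 82 voxels remain
carve view 3 (along y, XZ-mask fill 27/36): 63 voxels remain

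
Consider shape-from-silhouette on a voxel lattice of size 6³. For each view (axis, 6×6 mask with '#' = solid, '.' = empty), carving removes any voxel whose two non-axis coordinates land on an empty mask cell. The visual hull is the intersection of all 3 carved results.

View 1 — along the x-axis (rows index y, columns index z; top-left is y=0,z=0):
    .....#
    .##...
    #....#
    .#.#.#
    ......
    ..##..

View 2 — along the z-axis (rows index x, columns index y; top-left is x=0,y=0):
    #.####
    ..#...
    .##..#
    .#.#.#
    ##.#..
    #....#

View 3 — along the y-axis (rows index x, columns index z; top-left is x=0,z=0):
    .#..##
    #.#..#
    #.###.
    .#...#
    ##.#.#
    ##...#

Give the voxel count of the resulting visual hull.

start: 6×6×6 = 216 voxels
[1] x-view keeps 10 columns → grid now 60
[2] z-view keeps 17 columns → grid now 32
[3] y-view keeps 19 columns → grid now 19

voxel count = 19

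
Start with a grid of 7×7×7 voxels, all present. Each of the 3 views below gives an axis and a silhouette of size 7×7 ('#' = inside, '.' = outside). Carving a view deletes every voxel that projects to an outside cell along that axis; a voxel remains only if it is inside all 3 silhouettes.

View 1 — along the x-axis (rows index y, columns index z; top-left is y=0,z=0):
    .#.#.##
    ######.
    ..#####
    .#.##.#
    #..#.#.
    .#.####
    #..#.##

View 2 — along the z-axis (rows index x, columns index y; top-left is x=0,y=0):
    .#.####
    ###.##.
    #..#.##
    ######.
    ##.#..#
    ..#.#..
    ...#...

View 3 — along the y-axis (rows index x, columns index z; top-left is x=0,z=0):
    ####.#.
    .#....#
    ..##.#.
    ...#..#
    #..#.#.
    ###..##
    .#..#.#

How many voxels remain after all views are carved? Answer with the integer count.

full grid |V| = 343
V1 x: intersect with YZ mask (31 set) -- 217 left
V2 z: intersect with XY mask (27 set) -- 119 left
V3 y: intersect with XZ mask (23 set) -- 56 left

remaining voxels: 56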